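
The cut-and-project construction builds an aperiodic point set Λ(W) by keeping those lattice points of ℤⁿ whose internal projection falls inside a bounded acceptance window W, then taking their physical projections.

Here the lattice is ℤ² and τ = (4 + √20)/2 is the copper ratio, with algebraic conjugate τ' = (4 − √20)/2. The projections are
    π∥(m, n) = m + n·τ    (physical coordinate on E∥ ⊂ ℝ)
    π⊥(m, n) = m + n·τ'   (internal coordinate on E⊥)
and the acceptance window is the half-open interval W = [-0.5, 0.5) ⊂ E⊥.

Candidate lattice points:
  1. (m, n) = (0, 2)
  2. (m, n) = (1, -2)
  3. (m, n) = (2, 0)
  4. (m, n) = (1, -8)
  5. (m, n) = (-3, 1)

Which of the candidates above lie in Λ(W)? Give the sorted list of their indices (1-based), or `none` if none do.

1

τ' = (4−√20)/2 ≈ -0.236068.
[1] lift (0,2): star map gives -0.472136; window check -0.5 ≤ -0.472136 < 0.5 is true → IN Λ
[2] lift (1,-2): star map gives 1.472136; window check -0.5 ≤ 1.472136 < 0.5 is false → out
[3] lift (2,0): star map gives 2.000000; window check -0.5 ≤ 2.000000 < 0.5 is false → out
[4] lift (1,-8): star map gives 2.888544; window check -0.5 ≤ 2.888544 < 0.5 is false → out
[5] lift (-3,1): star map gives -3.236068; window check -0.5 ≤ -3.236068 < 0.5 is false → out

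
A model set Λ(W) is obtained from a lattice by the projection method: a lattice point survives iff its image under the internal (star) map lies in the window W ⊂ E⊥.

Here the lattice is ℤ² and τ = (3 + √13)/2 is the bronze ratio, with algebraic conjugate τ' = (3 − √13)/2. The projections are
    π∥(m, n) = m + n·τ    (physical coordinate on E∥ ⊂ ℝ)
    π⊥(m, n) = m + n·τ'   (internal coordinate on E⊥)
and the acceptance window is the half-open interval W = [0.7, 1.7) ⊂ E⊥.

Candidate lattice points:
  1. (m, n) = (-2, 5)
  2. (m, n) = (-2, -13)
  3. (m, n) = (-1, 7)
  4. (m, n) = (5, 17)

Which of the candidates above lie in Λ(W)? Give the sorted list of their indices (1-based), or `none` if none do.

none

τ' = (3−√13)/2 ≈ -0.302776.
[1] lift (-2,5): star map gives -3.513878; window check 0.7 ≤ -3.513878 < 1.7 is false → out
[2] lift (-2,-13): star map gives 1.936083; window check 0.7 ≤ 1.936083 < 1.7 is false → out
[3] lift (-1,7): star map gives -3.119429; window check 0.7 ≤ -3.119429 < 1.7 is false → out
[4] lift (5,17): star map gives -0.147186; window check 0.7 ≤ -0.147186 < 1.7 is false → out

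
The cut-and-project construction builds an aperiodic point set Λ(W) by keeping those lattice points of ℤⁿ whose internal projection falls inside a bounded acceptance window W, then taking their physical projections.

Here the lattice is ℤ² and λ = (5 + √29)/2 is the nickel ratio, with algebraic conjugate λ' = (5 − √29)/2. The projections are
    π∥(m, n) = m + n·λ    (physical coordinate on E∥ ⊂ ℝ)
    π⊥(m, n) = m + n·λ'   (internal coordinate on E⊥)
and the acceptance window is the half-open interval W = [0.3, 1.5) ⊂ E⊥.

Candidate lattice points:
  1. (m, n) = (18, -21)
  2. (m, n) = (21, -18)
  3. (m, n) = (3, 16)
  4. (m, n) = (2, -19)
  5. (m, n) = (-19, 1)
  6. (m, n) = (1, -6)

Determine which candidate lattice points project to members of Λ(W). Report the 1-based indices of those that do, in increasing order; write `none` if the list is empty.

none

λ' = (5−√29)/2 ≈ -0.1926.
#1 (18,-21): internal coord 18 + (-21)·λ' = +22.0442; +22.0442 ∉ [0.3, 1.5) → out
#2 (21,-18): internal coord 21 + (-18)·λ' = +24.4665; +24.4665 ∉ [0.3, 1.5) → out
#3 (3,16): internal coord 3 + (16)·λ' = -0.0813; -0.0813 ∉ [0.3, 1.5) → out
#4 (2,-19): internal coord 2 + (-19)·λ' = +5.6591; +5.6591 ∉ [0.3, 1.5) → out
#5 (-19,1): internal coord -19 + (1)·λ' = -19.1926; -19.1926 ∉ [0.3, 1.5) → out
#6 (1,-6): internal coord 1 + (-6)·λ' = +2.1555; +2.1555 ∉ [0.3, 1.5) → out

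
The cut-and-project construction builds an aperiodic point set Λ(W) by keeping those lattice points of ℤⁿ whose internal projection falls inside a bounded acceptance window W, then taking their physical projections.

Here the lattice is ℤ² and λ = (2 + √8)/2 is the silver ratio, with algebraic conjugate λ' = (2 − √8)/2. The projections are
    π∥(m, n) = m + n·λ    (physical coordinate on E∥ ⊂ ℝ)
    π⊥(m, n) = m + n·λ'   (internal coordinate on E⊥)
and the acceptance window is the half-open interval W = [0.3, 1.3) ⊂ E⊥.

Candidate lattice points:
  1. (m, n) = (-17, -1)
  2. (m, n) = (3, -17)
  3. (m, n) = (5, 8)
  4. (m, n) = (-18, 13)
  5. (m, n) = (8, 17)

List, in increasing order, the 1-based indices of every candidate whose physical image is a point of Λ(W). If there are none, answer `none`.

5

Numerically λ ≈ 2.41421 and λ' = −1/λ ≈ -0.41421.
candidate 1: (m,n)=(-17,-1) → π∥ = -17-1·λ ≈ -19.41421, π⊥ = -17-1·λ' ≈ -16.58579 ∉ [0.3, 1.3) ⇒ out
candidate 2: (m,n)=(3,-17) → π∥ = 3-17·λ ≈ -38.04163, π⊥ = 3-17·λ' ≈ 10.04163 ∉ [0.3, 1.3) ⇒ out
candidate 3: (m,n)=(5,8) → π∥ = 5+8·λ ≈ 24.31371, π⊥ = 5+8·λ' ≈ 1.68629 ∉ [0.3, 1.3) ⇒ out
candidate 4: (m,n)=(-18,13) → π∥ = -18+13·λ ≈ 13.38478, π⊥ = -18+13·λ' ≈ -23.38478 ∉ [0.3, 1.3) ⇒ out
candidate 5: (m,n)=(8,17) → π∥ = 8+17·λ ≈ 49.04163, π⊥ = 8+17·λ' ≈ 0.95837 ∈ [0.3, 1.3) ⇒ IN Λ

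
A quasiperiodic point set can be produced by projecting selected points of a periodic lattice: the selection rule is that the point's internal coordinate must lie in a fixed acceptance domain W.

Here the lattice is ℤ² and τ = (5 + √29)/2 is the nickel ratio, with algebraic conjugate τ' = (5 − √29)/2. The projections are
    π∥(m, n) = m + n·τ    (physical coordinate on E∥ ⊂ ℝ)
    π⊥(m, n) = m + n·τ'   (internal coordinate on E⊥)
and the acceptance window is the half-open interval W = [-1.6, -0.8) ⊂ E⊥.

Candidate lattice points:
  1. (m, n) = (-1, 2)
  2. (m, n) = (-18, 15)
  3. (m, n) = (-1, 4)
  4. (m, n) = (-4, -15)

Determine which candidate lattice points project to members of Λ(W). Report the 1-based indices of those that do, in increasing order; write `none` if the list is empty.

Numerically τ ≈ 5.192582 and τ' = −1/τ ≈ -0.192582.
[1] lift (-1,2): star map gives -1.385165; window check -1.6 ≤ -1.385165 < -0.8 is true → IN Λ
[2] lift (-18,15): star map gives -20.888736; window check -1.6 ≤ -20.888736 < -0.8 is false → out
[3] lift (-1,4): star map gives -1.770330; window check -1.6 ≤ -1.770330 < -0.8 is false → out
[4] lift (-4,-15): star map gives -1.111264; window check -1.6 ≤ -1.111264 < -0.8 is true → IN Λ

1, 4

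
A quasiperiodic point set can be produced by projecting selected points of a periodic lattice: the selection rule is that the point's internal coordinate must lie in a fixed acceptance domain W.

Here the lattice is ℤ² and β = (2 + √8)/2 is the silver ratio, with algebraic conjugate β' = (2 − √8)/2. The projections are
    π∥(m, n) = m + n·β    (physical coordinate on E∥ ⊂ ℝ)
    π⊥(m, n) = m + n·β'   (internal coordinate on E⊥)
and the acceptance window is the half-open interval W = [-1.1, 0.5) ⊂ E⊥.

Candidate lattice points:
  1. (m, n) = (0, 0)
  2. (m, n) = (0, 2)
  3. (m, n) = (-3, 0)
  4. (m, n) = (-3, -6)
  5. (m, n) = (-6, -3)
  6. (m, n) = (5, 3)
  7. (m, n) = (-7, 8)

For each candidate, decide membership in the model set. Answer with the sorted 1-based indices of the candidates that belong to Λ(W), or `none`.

1, 2, 4

β' = (2−√8)/2 ≈ -0.41421.
#1 (0,0): internal coord 0 + (0)·β' = +0.00000; +0.00000 ∈ [-1.1, 0.5) → IN Λ
#2 (0,2): internal coord 0 + (2)·β' = -0.82843; -0.82843 ∈ [-1.1, 0.5) → IN Λ
#3 (-3,0): internal coord -3 + (0)·β' = -3.00000; -3.00000 ∉ [-1.1, 0.5) → out
#4 (-3,-6): internal coord -3 + (-6)·β' = -0.51472; -0.51472 ∈ [-1.1, 0.5) → IN Λ
#5 (-6,-3): internal coord -6 + (-3)·β' = -4.75736; -4.75736 ∉ [-1.1, 0.5) → out
#6 (5,3): internal coord 5 + (3)·β' = +3.75736; +3.75736 ∉ [-1.1, 0.5) → out
#7 (-7,8): internal coord -7 + (8)·β' = -10.31371; -10.31371 ∉ [-1.1, 0.5) → out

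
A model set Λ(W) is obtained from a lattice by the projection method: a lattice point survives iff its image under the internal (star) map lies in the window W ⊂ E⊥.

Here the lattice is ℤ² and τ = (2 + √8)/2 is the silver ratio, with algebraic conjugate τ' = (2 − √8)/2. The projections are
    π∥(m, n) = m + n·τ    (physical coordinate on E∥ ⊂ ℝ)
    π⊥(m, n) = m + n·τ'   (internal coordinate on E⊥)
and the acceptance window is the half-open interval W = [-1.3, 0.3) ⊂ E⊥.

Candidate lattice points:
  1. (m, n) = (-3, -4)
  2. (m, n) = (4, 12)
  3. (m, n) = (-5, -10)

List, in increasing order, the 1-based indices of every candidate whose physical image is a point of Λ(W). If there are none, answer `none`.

2, 3

τ' = (2−√8)/2 ≈ -0.41421.
#1 (-3,-4): internal coord -3 + (-4)·τ' = -1.34315; -1.34315 ∉ [-1.3, 0.3) → out
#2 (4,12): internal coord 4 + (12)·τ' = -0.97056; -0.97056 ∈ [-1.3, 0.3) → IN Λ
#3 (-5,-10): internal coord -5 + (-10)·τ' = -0.85786; -0.85786 ∈ [-1.3, 0.3) → IN Λ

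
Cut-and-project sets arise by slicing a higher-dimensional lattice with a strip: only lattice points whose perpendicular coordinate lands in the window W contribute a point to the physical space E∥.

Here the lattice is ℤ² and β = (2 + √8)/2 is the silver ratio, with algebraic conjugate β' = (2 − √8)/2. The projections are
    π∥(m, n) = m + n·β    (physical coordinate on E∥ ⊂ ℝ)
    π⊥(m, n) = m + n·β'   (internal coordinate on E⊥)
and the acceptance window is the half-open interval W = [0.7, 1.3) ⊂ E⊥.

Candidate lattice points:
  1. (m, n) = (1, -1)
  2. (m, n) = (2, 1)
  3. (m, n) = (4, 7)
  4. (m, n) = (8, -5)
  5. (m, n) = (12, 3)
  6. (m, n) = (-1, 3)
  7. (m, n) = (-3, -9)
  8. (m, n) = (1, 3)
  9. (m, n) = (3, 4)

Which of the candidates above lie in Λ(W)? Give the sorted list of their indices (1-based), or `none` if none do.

Numerically β ≈ 2.414214 and β' = −1/β ≈ -0.414214.
#1 (1,-1): internal coord 1 + (-1)·β' = +1.414214; +1.414214 ∉ [0.7, 1.3) → out
#2 (2,1): internal coord 2 + (1)·β' = +1.585786; +1.585786 ∉ [0.7, 1.3) → out
#3 (4,7): internal coord 4 + (7)·β' = +1.100505; +1.100505 ∈ [0.7, 1.3) → IN Λ
#4 (8,-5): internal coord 8 + (-5)·β' = +10.071068; +10.071068 ∉ [0.7, 1.3) → out
#5 (12,3): internal coord 12 + (3)·β' = +10.757359; +10.757359 ∉ [0.7, 1.3) → out
#6 (-1,3): internal coord -1 + (3)·β' = -2.242641; -2.242641 ∉ [0.7, 1.3) → out
#7 (-3,-9): internal coord -3 + (-9)·β' = +0.727922; +0.727922 ∈ [0.7, 1.3) → IN Λ
#8 (1,3): internal coord 1 + (3)·β' = -0.242641; -0.242641 ∉ [0.7, 1.3) → out
#9 (3,4): internal coord 3 + (4)·β' = +1.343146; +1.343146 ∉ [0.7, 1.3) → out

3, 7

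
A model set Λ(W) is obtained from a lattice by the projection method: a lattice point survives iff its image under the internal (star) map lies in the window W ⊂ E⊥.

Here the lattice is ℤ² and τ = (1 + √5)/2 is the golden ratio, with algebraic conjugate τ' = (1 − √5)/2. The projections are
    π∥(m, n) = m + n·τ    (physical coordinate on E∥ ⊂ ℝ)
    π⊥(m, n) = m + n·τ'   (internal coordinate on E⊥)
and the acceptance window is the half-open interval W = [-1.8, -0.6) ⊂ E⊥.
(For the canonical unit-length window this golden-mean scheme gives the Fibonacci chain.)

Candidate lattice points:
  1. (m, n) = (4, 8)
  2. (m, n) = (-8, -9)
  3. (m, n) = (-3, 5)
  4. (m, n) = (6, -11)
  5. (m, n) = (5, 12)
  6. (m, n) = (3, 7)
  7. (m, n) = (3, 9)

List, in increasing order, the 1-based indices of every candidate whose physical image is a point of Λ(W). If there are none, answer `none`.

1, 6

Compute τ' = (1−√5)/2 = -0.618034, so π⊥(m,n) = m -0.618034·n.
[1] lift (4,8): star map gives -0.944272; window check -1.8 ≤ -0.944272 < -0.6 is true → IN Λ
[2] lift (-8,-9): star map gives -2.437694; window check -1.8 ≤ -2.437694 < -0.6 is false → out
[3] lift (-3,5): star map gives -6.090170; window check -1.8 ≤ -6.090170 < -0.6 is false → out
[4] lift (6,-11): star map gives 12.798374; window check -1.8 ≤ 12.798374 < -0.6 is false → out
[5] lift (5,12): star map gives -2.416408; window check -1.8 ≤ -2.416408 < -0.6 is false → out
[6] lift (3,7): star map gives -1.326238; window check -1.8 ≤ -1.326238 < -0.6 is true → IN Λ
[7] lift (3,9): star map gives -2.562306; window check -1.8 ≤ -2.562306 < -0.6 is false → out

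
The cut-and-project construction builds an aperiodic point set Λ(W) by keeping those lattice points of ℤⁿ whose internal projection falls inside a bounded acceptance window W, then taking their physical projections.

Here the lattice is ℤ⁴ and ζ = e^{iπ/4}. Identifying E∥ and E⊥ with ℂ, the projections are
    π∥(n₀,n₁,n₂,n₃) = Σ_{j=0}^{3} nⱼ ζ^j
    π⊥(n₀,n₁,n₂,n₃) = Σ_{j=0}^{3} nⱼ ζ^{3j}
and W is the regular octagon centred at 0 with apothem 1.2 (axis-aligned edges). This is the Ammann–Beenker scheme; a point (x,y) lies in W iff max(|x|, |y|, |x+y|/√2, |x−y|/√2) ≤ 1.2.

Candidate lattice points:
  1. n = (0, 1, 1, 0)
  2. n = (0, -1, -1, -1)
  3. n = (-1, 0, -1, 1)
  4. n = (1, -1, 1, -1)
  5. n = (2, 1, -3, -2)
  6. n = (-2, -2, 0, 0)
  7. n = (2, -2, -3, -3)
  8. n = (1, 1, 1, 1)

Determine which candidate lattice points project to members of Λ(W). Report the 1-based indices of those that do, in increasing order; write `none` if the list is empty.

1, 2, 8

Internal map: ζ^{3j} for j=0..3 gives (1,0), (−√2/2,√2/2), (0,−1), (√2/2,√2/2).
#1 (0, 1, 1, 0): internal (-0.70711, -0.29289); octagon support 0.70711 vs apothem 1.2 → ∈ W
#2 (0, -1, -1, -1): internal (0.00000, -0.41421); octagon support 0.41421 vs apothem 1.2 → ∈ W
#3 (-1, 0, -1, 1): internal (-0.29289, 1.70711); octagon support 1.70711 vs apothem 1.2 → ∉ W
#4 (1, -1, 1, -1): internal (1.00000, -2.41421); octagon support 2.41421 vs apothem 1.2 → ∉ W
#5 (2, 1, -3, -2): internal (-0.12132, 2.29289); octagon support 2.29289 vs apothem 1.2 → ∉ W
#6 (-2, -2, 0, 0): internal (-0.58579, -1.41421); octagon support 1.41421 vs apothem 1.2 → ∉ W
#7 (2, -2, -3, -3): internal (1.29289, -0.53553); octagon support 1.29289 vs apothem 1.2 → ∉ W
#8 (1, 1, 1, 1): internal (1.00000, 0.41421); octagon support 1.00000 vs apothem 1.2 → ∈ W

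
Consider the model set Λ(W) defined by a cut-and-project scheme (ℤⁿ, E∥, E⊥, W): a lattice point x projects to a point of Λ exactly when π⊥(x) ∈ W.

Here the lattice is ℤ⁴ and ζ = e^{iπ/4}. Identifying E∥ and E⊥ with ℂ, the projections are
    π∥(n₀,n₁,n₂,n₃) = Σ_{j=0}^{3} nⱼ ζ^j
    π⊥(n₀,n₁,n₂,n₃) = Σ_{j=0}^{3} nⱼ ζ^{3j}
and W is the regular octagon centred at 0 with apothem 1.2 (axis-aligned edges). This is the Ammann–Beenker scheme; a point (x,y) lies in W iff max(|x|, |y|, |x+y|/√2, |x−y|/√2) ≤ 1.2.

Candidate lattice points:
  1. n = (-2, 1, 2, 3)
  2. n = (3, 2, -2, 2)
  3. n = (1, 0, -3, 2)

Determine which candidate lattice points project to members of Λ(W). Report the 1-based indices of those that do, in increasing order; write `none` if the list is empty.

1

With ζ = e^{iπ/4} the internal vectors are ζ^0,ζ^3,ζ^6,ζ^9.
candidate 1: n = (-2, 1, 2, 3) → π⊥ ≈ (-0.58579, +0.82843); max(|x|,|y|,|x±y|/√2) = 1.00000 ≤ 1.2 ⇒ ∈ W
candidate 2: n = (3, 2, -2, 2) → π⊥ ≈ (+3.00000, +4.82843); max(|x|,|y|,|x±y|/√2) = 5.53553 > 1.2 ⇒ ∉ W
candidate 3: n = (1, 0, -3, 2) → π⊥ ≈ (+2.41421, +4.41421); max(|x|,|y|,|x±y|/√2) = 4.82843 > 1.2 ⇒ ∉ W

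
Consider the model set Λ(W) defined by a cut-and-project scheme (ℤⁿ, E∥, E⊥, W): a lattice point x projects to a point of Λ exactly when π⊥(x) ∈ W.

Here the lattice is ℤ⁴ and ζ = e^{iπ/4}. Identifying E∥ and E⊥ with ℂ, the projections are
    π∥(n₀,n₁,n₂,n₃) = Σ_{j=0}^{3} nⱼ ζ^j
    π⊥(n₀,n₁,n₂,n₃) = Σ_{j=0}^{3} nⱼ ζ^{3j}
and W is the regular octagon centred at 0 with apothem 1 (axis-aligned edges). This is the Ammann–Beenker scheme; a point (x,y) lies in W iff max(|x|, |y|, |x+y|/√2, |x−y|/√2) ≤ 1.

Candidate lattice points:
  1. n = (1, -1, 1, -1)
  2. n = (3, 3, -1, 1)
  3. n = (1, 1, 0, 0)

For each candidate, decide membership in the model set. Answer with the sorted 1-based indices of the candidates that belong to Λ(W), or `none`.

3

π⊥(n) = n₀ + n₁ζ³ + n₂ζ⁶ + n₃ζ⁹ where ζ = e^{iπ/4}.
candidate 1: n = (1, -1, 1, -1) → π⊥ ≈ (+1.00000, -2.41421); max(|x|,|y|,|x±y|/√2) = 2.41421 > 1 ⇒ ∉ W
candidate 2: n = (3, 3, -1, 1) → π⊥ ≈ (+1.58579, +3.82843); max(|x|,|y|,|x±y|/√2) = 3.82843 > 1 ⇒ ∉ W
candidate 3: n = (1, 1, 0, 0) → π⊥ ≈ (+0.29289, +0.70711); max(|x|,|y|,|x±y|/√2) = 0.70711 ≤ 1 ⇒ ∈ W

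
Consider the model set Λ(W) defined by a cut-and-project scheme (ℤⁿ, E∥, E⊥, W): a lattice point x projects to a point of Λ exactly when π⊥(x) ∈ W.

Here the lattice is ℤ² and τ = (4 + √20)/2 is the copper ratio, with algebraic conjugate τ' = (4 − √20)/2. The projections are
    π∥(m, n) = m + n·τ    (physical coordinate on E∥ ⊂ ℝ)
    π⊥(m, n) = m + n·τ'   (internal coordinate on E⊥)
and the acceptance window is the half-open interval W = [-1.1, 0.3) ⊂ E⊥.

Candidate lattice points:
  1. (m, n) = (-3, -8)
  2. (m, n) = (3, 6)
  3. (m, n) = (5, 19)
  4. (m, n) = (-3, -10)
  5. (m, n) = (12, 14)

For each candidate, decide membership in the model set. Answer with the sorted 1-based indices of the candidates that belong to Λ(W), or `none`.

4

τ' = (4−√20)/2 ≈ -0.236068.
#1 (-3,-8): internal coord -3 + (-8)·τ' = -1.111456; -1.111456 ∉ [-1.1, 0.3) → out
#2 (3,6): internal coord 3 + (6)·τ' = +1.583592; +1.583592 ∉ [-1.1, 0.3) → out
#3 (5,19): internal coord 5 + (19)·τ' = +0.514708; +0.514708 ∉ [-1.1, 0.3) → out
#4 (-3,-10): internal coord -3 + (-10)·τ' = -0.639320; -0.639320 ∈ [-1.1, 0.3) → IN Λ
#5 (12,14): internal coord 12 + (14)·τ' = +8.695048; +8.695048 ∉ [-1.1, 0.3) → out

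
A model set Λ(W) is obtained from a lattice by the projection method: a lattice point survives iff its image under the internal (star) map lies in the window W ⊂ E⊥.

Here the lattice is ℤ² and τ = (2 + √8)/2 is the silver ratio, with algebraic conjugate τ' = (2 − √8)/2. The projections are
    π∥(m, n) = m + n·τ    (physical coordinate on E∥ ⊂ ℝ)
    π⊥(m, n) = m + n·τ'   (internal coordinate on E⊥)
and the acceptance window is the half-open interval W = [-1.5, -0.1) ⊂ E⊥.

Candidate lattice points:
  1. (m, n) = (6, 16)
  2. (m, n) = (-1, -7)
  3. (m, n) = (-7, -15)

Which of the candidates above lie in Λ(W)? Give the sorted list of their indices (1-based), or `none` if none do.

Numerically τ ≈ 2.4142 and τ' = −1/τ ≈ -0.4142.
candidate 1: (m,n)=(6,16) → π∥ = 6+16·τ ≈ 44.6274, π⊥ = 6+16·τ' ≈ -0.6274 ∈ [-1.5, -0.1) ⇒ IN Λ
candidate 2: (m,n)=(-1,-7) → π∥ = -1-7·τ ≈ -17.8995, π⊥ = -1-7·τ' ≈ 1.8995 ∉ [-1.5, -0.1) ⇒ out
candidate 3: (m,n)=(-7,-15) → π∥ = -7-15·τ ≈ -43.2132, π⊥ = -7-15·τ' ≈ -0.7868 ∈ [-1.5, -0.1) ⇒ IN Λ

1, 3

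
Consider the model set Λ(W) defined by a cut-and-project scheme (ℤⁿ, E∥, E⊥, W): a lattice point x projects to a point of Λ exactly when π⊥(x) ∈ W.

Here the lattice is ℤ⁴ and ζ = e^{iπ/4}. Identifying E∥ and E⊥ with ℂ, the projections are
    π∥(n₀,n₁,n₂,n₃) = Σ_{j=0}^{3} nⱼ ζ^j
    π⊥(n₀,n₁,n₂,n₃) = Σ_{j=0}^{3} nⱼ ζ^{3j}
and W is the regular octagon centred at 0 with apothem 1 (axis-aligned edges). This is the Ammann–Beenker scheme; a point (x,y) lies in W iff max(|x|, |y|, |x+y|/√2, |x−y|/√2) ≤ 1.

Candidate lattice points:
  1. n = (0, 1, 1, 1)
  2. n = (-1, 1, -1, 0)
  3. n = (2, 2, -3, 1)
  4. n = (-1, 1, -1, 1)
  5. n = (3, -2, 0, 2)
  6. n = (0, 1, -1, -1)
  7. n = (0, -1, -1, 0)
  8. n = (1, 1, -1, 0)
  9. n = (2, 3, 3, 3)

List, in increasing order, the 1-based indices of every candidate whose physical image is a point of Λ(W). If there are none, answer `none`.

Internal map: ζ^{3j} for j=0..3 gives (1,0), (−√2/2,√2/2), (0,−1), (√2/2,√2/2).
#1 (0, 1, 1, 1): internal (0.00000, 0.41421); octagon support 0.41421 vs apothem 1 → ∈ W
#2 (-1, 1, -1, 0): internal (-1.70711, 1.70711); octagon support 2.41421 vs apothem 1 → ∉ W
#3 (2, 2, -3, 1): internal (1.29289, 5.12132); octagon support 5.12132 vs apothem 1 → ∉ W
#4 (-1, 1, -1, 1): internal (-1.00000, 2.41421); octagon support 2.41421 vs apothem 1 → ∉ W
#5 (3, -2, 0, 2): internal (5.82843, 0.00000); octagon support 5.82843 vs apothem 1 → ∉ W
#6 (0, 1, -1, -1): internal (-1.41421, 1.00000); octagon support 1.70711 vs apothem 1 → ∉ W
#7 (0, -1, -1, 0): internal (0.70711, 0.29289); octagon support 0.70711 vs apothem 1 → ∈ W
#8 (1, 1, -1, 0): internal (0.29289, 1.70711); octagon support 1.70711 vs apothem 1 → ∉ W
#9 (2, 3, 3, 3): internal (2.00000, 1.24264); octagon support 2.29289 vs apothem 1 → ∉ W

1, 7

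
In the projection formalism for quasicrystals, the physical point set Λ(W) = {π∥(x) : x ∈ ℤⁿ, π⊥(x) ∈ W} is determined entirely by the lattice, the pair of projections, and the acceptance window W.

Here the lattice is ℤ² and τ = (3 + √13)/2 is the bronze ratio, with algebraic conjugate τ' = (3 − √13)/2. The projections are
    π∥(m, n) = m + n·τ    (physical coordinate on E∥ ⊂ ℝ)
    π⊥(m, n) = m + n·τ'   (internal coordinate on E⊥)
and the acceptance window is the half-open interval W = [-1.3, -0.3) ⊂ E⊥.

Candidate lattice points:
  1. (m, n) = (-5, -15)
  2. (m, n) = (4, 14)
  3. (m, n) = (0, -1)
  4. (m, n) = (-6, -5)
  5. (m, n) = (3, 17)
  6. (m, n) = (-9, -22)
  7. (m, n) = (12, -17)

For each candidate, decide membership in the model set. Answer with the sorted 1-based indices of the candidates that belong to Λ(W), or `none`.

Numerically τ ≈ 3.302776 and τ' = −1/τ ≈ -0.302776.
[1] lift (-5,-15): star map gives -0.458365; window check -1.3 ≤ -0.458365 < -0.3 is true → IN Λ
[2] lift (4,14): star map gives -0.238859; window check -1.3 ≤ -0.238859 < -0.3 is false → out
[3] lift (0,-1): star map gives 0.302776; window check -1.3 ≤ 0.302776 < -0.3 is false → out
[4] lift (-6,-5): star map gives -4.486122; window check -1.3 ≤ -4.486122 < -0.3 is false → out
[5] lift (3,17): star map gives -2.147186; window check -1.3 ≤ -2.147186 < -0.3 is false → out
[6] lift (-9,-22): star map gives -2.338936; window check -1.3 ≤ -2.338936 < -0.3 is false → out
[7] lift (12,-17): star map gives 17.147186; window check -1.3 ≤ 17.147186 < -0.3 is false → out

1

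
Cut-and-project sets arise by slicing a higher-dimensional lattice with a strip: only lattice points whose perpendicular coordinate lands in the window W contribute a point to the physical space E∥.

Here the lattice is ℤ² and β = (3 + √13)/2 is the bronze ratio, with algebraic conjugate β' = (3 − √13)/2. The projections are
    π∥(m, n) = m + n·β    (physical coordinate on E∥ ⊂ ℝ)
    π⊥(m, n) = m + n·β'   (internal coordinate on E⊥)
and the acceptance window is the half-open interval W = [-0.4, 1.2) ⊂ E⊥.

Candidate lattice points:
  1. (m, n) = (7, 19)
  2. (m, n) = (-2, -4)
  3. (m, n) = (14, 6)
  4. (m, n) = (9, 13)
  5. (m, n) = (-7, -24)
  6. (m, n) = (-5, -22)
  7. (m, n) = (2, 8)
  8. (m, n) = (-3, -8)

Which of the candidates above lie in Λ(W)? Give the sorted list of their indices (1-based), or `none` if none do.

5

Compute β' = (3−√13)/2 = -0.302776, so π⊥(m,n) = m -0.302776·n.
[1] lift (7,19): star map gives 1.247263; window check -0.4 ≤ 1.247263 < 1.2 is false → out
[2] lift (-2,-4): star map gives -0.788897; window check -0.4 ≤ -0.788897 < 1.2 is false → out
[3] lift (14,6): star map gives 12.183346; window check -0.4 ≤ 12.183346 < 1.2 is false → out
[4] lift (9,13): star map gives 5.063917; window check -0.4 ≤ 5.063917 < 1.2 is false → out
[5] lift (-7,-24): star map gives 0.266615; window check -0.4 ≤ 0.266615 < 1.2 is true → IN Λ
[6] lift (-5,-22): star map gives 1.661064; window check -0.4 ≤ 1.661064 < 1.2 is false → out
[7] lift (2,8): star map gives -0.422205; window check -0.4 ≤ -0.422205 < 1.2 is false → out
[8] lift (-3,-8): star map gives -0.577795; window check -0.4 ≤ -0.577795 < 1.2 is false → out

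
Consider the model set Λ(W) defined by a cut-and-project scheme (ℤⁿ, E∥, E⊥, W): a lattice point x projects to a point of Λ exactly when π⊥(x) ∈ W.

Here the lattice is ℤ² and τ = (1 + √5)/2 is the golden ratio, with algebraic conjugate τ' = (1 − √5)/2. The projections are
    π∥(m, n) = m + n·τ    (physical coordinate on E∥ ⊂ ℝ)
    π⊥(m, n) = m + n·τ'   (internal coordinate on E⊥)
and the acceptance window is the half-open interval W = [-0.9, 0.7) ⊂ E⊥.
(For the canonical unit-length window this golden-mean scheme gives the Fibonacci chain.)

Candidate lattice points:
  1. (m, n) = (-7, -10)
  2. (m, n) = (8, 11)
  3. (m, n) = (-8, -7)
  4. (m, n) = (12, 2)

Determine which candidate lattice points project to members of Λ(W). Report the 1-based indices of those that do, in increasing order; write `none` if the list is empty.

Compute τ' = (1−√5)/2 = -0.618034, so π⊥(m,n) = m -0.618034·n.
candidate 1: (m,n)=(-7,-10) → π∥ = -7-10·τ ≈ -23.180340, π⊥ = -7-10·τ' ≈ -0.819660 ∈ [-0.9, 0.7) ⇒ IN Λ
candidate 2: (m,n)=(8,11) → π∥ = 8+11·τ ≈ 25.798374, π⊥ = 8+11·τ' ≈ 1.201626 ∉ [-0.9, 0.7) ⇒ out
candidate 3: (m,n)=(-8,-7) → π∥ = -8-7·τ ≈ -19.326238, π⊥ = -8-7·τ' ≈ -3.673762 ∉ [-0.9, 0.7) ⇒ out
candidate 4: (m,n)=(12,2) → π∥ = 12+2·τ ≈ 15.236068, π⊥ = 12+2·τ' ≈ 10.763932 ∉ [-0.9, 0.7) ⇒ out

1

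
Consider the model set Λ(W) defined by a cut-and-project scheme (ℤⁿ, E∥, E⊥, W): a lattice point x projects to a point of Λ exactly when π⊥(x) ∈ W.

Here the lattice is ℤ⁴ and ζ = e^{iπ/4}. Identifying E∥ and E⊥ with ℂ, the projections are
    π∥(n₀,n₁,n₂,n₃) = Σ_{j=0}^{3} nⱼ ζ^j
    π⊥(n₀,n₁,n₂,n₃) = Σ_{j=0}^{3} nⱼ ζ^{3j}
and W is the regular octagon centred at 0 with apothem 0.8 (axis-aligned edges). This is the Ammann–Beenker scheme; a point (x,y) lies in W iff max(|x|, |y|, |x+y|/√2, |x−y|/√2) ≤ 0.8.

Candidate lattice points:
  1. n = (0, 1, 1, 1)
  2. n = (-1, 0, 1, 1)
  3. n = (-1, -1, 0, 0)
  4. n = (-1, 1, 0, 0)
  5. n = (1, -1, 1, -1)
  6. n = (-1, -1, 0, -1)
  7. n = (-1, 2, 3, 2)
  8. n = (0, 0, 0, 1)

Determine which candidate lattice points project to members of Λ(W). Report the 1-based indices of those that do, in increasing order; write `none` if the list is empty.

1, 2, 3

With ζ = e^{iπ/4} the internal vectors are ζ^0,ζ^3,ζ^6,ζ^9.
candidate 1: n = (0, 1, 1, 1) → π⊥ ≈ (+0.000000, +0.414214); max(|x|,|y|,|x±y|/√2) = 0.414214 ≤ 0.8 ⇒ ∈ W
candidate 2: n = (-1, 0, 1, 1) → π⊥ ≈ (-0.292893, -0.292893); max(|x|,|y|,|x±y|/√2) = 0.414214 ≤ 0.8 ⇒ ∈ W
candidate 3: n = (-1, -1, 0, 0) → π⊥ ≈ (-0.292893, -0.707107); max(|x|,|y|,|x±y|/√2) = 0.707107 ≤ 0.8 ⇒ ∈ W
candidate 4: n = (-1, 1, 0, 0) → π⊥ ≈ (-1.707107, +0.707107); max(|x|,|y|,|x±y|/√2) = 1.707107 > 0.8 ⇒ ∉ W
candidate 5: n = (1, -1, 1, -1) → π⊥ ≈ (+1.000000, -2.414214); max(|x|,|y|,|x±y|/√2) = 2.414214 > 0.8 ⇒ ∉ W
candidate 6: n = (-1, -1, 0, -1) → π⊥ ≈ (-1.000000, -1.414214); max(|x|,|y|,|x±y|/√2) = 1.707107 > 0.8 ⇒ ∉ W
candidate 7: n = (-1, 2, 3, 2) → π⊥ ≈ (-1.000000, -0.171573); max(|x|,|y|,|x±y|/√2) = 1.000000 > 0.8 ⇒ ∉ W
candidate 8: n = (0, 0, 0, 1) → π⊥ ≈ (+0.707107, +0.707107); max(|x|,|y|,|x±y|/√2) = 1.000000 > 0.8 ⇒ ∉ W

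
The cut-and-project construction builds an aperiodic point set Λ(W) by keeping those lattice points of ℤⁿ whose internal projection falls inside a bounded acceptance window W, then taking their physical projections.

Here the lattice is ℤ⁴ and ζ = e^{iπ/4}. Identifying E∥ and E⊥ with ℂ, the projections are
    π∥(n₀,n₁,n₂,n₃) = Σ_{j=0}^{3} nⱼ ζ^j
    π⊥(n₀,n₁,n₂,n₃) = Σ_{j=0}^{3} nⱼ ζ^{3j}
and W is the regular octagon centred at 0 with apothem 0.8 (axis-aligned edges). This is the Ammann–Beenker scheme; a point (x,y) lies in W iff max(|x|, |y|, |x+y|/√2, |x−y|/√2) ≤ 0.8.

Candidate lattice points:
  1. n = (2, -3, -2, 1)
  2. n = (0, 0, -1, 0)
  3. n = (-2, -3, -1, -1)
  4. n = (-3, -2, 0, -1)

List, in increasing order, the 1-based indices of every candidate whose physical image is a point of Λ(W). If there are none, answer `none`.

Internal map: ζ^{3j} for j=0..3 gives (1,0), (−√2/2,√2/2), (0,−1), (√2/2,√2/2).
#1 (2, -3, -2, 1): internal (4.82843, 0.58579); octagon support 4.82843 vs apothem 0.8 → ∉ W
#2 (0, 0, -1, 0): internal (0.00000, 1.00000); octagon support 1.00000 vs apothem 0.8 → ∉ W
#3 (-2, -3, -1, -1): internal (-0.58579, -1.82843); octagon support 1.82843 vs apothem 0.8 → ∉ W
#4 (-3, -2, 0, -1): internal (-2.29289, -2.12132); octagon support 3.12132 vs apothem 0.8 → ∉ W

none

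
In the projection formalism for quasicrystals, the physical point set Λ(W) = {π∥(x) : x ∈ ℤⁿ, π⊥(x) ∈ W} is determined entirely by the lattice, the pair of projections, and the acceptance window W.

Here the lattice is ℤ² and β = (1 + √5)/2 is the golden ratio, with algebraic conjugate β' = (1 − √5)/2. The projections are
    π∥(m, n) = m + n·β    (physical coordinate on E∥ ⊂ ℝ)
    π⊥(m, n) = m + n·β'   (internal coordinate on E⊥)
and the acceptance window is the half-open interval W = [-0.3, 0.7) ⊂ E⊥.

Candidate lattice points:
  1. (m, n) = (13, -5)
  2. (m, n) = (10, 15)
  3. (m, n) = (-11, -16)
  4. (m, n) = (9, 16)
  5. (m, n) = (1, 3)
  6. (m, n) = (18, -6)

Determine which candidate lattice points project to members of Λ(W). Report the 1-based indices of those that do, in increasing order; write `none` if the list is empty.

Compute β' = (1−√5)/2 = -0.618034, so π⊥(m,n) = m -0.618034·n.
#1 (13,-5): internal coord 13 + (-5)·β' = +16.090170; +16.090170 ∉ [-0.3, 0.7) → out
#2 (10,15): internal coord 10 + (15)·β' = +0.729490; +0.729490 ∉ [-0.3, 0.7) → out
#3 (-11,-16): internal coord -11 + (-16)·β' = -1.111456; -1.111456 ∉ [-0.3, 0.7) → out
#4 (9,16): internal coord 9 + (16)·β' = -0.888544; -0.888544 ∉ [-0.3, 0.7) → out
#5 (1,3): internal coord 1 + (3)·β' = -0.854102; -0.854102 ∉ [-0.3, 0.7) → out
#6 (18,-6): internal coord 18 + (-6)·β' = +21.708204; +21.708204 ∉ [-0.3, 0.7) → out

none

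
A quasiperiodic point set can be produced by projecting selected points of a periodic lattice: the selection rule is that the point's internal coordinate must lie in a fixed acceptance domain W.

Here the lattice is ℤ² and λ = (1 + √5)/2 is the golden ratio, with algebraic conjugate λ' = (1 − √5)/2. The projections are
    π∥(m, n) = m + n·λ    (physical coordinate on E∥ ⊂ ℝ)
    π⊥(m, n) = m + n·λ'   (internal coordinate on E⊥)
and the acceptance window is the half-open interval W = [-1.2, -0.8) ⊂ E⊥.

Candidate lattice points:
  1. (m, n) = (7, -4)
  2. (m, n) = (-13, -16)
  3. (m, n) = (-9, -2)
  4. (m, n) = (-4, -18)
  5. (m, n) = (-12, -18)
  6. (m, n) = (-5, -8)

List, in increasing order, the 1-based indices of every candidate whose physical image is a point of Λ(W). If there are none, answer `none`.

5

Compute λ' = (1−√5)/2 = -0.61803, so π⊥(m,n) = m -0.61803·n.
#1 (7,-4): internal coord 7 + (-4)·λ' = +9.47214; +9.47214 ∉ [-1.2, -0.8) → out
#2 (-13,-16): internal coord -13 + (-16)·λ' = -3.11146; -3.11146 ∉ [-1.2, -0.8) → out
#3 (-9,-2): internal coord -9 + (-2)·λ' = -7.76393; -7.76393 ∉ [-1.2, -0.8) → out
#4 (-4,-18): internal coord -4 + (-18)·λ' = +7.12461; +7.12461 ∉ [-1.2, -0.8) → out
#5 (-12,-18): internal coord -12 + (-18)·λ' = -0.87539; -0.87539 ∈ [-1.2, -0.8) → IN Λ
#6 (-5,-8): internal coord -5 + (-8)·λ' = -0.05573; -0.05573 ∉ [-1.2, -0.8) → out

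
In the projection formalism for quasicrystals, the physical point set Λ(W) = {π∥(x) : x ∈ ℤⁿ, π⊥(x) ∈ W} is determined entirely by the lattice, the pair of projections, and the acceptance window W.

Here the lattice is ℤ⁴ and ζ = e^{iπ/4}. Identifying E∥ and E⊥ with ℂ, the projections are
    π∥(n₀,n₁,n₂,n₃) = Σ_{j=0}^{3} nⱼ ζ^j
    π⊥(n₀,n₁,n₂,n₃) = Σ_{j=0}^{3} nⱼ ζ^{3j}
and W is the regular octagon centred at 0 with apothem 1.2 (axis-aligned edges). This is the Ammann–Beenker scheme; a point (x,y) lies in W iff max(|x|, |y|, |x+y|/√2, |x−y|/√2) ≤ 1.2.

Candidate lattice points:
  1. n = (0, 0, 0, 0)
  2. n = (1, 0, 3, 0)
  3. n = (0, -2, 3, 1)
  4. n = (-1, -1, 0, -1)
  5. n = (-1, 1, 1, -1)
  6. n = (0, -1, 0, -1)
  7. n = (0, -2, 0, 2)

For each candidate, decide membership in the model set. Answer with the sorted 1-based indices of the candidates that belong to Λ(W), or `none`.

1

π⊥(n) = n₀ + n₁ζ³ + n₂ζ⁶ + n₃ζ⁹ where ζ = e^{iπ/4}.
candidate 1: n = (0, 0, 0, 0) → π⊥ ≈ (+0.0000, +0.0000); max(|x|,|y|,|x±y|/√2) = 0.0000 ≤ 1.2 ⇒ ∈ W
candidate 2: n = (1, 0, 3, 0) → π⊥ ≈ (+1.0000, -3.0000); max(|x|,|y|,|x±y|/√2) = 3.0000 > 1.2 ⇒ ∉ W
candidate 3: n = (0, -2, 3, 1) → π⊥ ≈ (+2.1213, -3.7071); max(|x|,|y|,|x±y|/√2) = 4.1213 > 1.2 ⇒ ∉ W
candidate 4: n = (-1, -1, 0, -1) → π⊥ ≈ (-1.0000, -1.4142); max(|x|,|y|,|x±y|/√2) = 1.7071 > 1.2 ⇒ ∉ W
candidate 5: n = (-1, 1, 1, -1) → π⊥ ≈ (-2.4142, -1.0000); max(|x|,|y|,|x±y|/√2) = 2.4142 > 1.2 ⇒ ∉ W
candidate 6: n = (0, -1, 0, -1) → π⊥ ≈ (+0.0000, -1.4142); max(|x|,|y|,|x±y|/√2) = 1.4142 > 1.2 ⇒ ∉ W
candidate 7: n = (0, -2, 0, 2) → π⊥ ≈ (+2.8284, +0.0000); max(|x|,|y|,|x±y|/√2) = 2.8284 > 1.2 ⇒ ∉ W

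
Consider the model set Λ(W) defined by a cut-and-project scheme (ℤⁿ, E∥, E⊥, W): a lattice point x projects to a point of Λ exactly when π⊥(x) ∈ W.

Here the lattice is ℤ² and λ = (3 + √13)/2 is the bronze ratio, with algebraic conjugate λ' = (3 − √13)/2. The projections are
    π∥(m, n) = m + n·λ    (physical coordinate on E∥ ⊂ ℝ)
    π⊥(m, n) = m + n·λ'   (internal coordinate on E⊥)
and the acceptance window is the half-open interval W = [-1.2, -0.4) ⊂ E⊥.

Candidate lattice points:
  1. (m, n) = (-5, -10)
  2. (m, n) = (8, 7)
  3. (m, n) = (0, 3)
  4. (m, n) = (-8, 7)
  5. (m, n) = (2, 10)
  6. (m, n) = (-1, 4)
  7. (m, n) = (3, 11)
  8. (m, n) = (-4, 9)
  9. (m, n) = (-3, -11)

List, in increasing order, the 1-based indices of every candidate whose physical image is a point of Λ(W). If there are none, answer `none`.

Numerically λ ≈ 3.30278 and λ' = −1/λ ≈ -0.30278.
[1] lift (-5,-10): star map gives -1.97224; window check -1.2 ≤ -1.97224 < -0.4 is false → out
[2] lift (8,7): star map gives 5.88057; window check -1.2 ≤ 5.88057 < -0.4 is false → out
[3] lift (0,3): star map gives -0.90833; window check -1.2 ≤ -0.90833 < -0.4 is true → IN Λ
[4] lift (-8,7): star map gives -10.11943; window check -1.2 ≤ -10.11943 < -0.4 is false → out
[5] lift (2,10): star map gives -1.02776; window check -1.2 ≤ -1.02776 < -0.4 is true → IN Λ
[6] lift (-1,4): star map gives -2.21110; window check -1.2 ≤ -2.21110 < -0.4 is false → out
[7] lift (3,11): star map gives -0.33053; window check -1.2 ≤ -0.33053 < -0.4 is false → out
[8] lift (-4,9): star map gives -6.72498; window check -1.2 ≤ -6.72498 < -0.4 is false → out
[9] lift (-3,-11): star map gives 0.33053; window check -1.2 ≤ 0.33053 < -0.4 is false → out

3, 5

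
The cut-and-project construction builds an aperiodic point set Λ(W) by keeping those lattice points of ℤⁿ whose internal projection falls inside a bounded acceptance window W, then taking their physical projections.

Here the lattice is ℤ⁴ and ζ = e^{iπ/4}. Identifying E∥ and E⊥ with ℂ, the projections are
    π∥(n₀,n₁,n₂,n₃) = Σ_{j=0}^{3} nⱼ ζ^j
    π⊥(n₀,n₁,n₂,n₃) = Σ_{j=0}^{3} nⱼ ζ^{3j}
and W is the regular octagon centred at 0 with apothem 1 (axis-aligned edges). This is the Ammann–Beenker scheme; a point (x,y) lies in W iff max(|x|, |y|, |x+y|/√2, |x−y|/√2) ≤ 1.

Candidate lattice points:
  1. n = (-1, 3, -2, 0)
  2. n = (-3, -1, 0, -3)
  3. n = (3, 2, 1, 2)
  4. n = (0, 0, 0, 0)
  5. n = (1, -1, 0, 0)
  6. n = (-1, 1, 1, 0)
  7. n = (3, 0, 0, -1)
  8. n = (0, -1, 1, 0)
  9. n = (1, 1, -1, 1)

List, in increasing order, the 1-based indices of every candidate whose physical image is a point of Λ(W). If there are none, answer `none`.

Internal map: ζ^{3j} for j=0..3 gives (1,0), (−√2/2,√2/2), (0,−1), (√2/2,√2/2).
#1 (-1, 3, -2, 0): internal (-3.121320, 4.121320); octagon support 5.121320 vs apothem 1 → ∉ W
#2 (-3, -1, 0, -3): internal (-4.414214, -2.828427); octagon support 5.121320 vs apothem 1 → ∉ W
#3 (3, 2, 1, 2): internal (3.000000, 1.828427); octagon support 3.414214 vs apothem 1 → ∉ W
#4 (0, 0, 0, 0): internal (0.000000, 0.000000); octagon support 0.000000 vs apothem 1 → ∈ W
#5 (1, -1, 0, 0): internal (1.707107, -0.707107); octagon support 1.707107 vs apothem 1 → ∉ W
#6 (-1, 1, 1, 0): internal (-1.707107, -0.292893); octagon support 1.707107 vs apothem 1 → ∉ W
#7 (3, 0, 0, -1): internal (2.292893, -0.707107); octagon support 2.292893 vs apothem 1 → ∉ W
#8 (0, -1, 1, 0): internal (0.707107, -1.707107); octagon support 1.707107 vs apothem 1 → ∉ W
#9 (1, 1, -1, 1): internal (1.000000, 2.414214); octagon support 2.414214 vs apothem 1 → ∉ W

4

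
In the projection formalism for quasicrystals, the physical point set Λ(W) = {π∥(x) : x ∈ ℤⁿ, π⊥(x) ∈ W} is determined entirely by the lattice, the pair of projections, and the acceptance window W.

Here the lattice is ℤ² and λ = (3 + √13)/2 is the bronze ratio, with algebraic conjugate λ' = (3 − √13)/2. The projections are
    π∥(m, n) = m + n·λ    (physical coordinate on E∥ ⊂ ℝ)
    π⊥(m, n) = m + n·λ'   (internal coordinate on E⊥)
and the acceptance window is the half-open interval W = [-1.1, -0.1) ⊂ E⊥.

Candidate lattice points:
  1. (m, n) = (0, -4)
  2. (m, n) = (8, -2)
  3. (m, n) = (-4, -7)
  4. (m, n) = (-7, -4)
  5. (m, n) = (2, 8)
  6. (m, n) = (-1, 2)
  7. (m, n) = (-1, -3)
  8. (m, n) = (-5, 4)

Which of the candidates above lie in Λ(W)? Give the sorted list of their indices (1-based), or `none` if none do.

Numerically λ ≈ 3.302776 and λ' = −1/λ ≈ -0.302776.
#1 (0,-4): internal coord 0 + (-4)·λ' = +1.211103; +1.211103 ∉ [-1.1, -0.1) → out
#2 (8,-2): internal coord 8 + (-2)·λ' = +8.605551; +8.605551 ∉ [-1.1, -0.1) → out
#3 (-4,-7): internal coord -4 + (-7)·λ' = -1.880571; -1.880571 ∉ [-1.1, -0.1) → out
#4 (-7,-4): internal coord -7 + (-4)·λ' = -5.788897; -5.788897 ∉ [-1.1, -0.1) → out
#5 (2,8): internal coord 2 + (8)·λ' = -0.422205; -0.422205 ∈ [-1.1, -0.1) → IN Λ
#6 (-1,2): internal coord -1 + (2)·λ' = -1.605551; -1.605551 ∉ [-1.1, -0.1) → out
#7 (-1,-3): internal coord -1 + (-3)·λ' = -0.091673; -0.091673 ∉ [-1.1, -0.1) → out
#8 (-5,4): internal coord -5 + (4)·λ' = -6.211103; -6.211103 ∉ [-1.1, -0.1) → out

5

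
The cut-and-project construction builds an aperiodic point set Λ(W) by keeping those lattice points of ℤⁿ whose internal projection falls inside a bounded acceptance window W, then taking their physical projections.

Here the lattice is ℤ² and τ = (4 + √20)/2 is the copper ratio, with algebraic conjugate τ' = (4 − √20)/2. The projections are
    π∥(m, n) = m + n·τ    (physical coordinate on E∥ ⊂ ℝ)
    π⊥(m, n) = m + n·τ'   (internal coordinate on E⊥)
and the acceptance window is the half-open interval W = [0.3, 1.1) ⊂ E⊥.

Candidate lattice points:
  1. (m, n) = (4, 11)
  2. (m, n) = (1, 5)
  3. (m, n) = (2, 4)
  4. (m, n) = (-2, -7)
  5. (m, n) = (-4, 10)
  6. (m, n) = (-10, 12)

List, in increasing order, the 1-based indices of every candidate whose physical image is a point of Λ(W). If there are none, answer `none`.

Numerically τ ≈ 4.23607 and τ' = −1/τ ≈ -0.23607.
candidate 1: (m,n)=(4,11) → π∥ = 4+11·τ ≈ 50.59675, π⊥ = 4+11·τ' ≈ 1.40325 ∉ [0.3, 1.1) ⇒ out
candidate 2: (m,n)=(1,5) → π∥ = 1+5·τ ≈ 22.18034, π⊥ = 1+5·τ' ≈ -0.18034 ∉ [0.3, 1.1) ⇒ out
candidate 3: (m,n)=(2,4) → π∥ = 2+4·τ ≈ 18.94427, π⊥ = 2+4·τ' ≈ 1.05573 ∈ [0.3, 1.1) ⇒ IN Λ
candidate 4: (m,n)=(-2,-7) → π∥ = -2-7·τ ≈ -31.65248, π⊥ = -2-7·τ' ≈ -0.34752 ∉ [0.3, 1.1) ⇒ out
candidate 5: (m,n)=(-4,10) → π∥ = -4+10·τ ≈ 38.36068, π⊥ = -4+10·τ' ≈ -6.36068 ∉ [0.3, 1.1) ⇒ out
candidate 6: (m,n)=(-10,12) → π∥ = -10+12·τ ≈ 40.83282, π⊥ = -10+12·τ' ≈ -12.83282 ∉ [0.3, 1.1) ⇒ out

3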